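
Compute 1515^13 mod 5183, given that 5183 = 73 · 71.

Mod 73: 1515 ≡ 55; 55^13 ≡ 2 (mod 73).
Mod 71: 1515 ≡ 24; 24^13 ≡ 4 (mod 71).
Combine by CRT: x ≡ 2 (mod 73), x ≡ 4 (mod 71) ⇒ x ≡ 75 (mod 5183).

75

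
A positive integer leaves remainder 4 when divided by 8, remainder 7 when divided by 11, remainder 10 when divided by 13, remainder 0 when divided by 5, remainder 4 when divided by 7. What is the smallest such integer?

The moduli are pairwise coprime; N = 8·11·13·5·7 = 40040.
N/8 = 5005; 5005 ≡ 5 (mod 8); 5·5 ≡ 1, so inverse 5.
N/11 = 3640; 3640 ≡ 10 (mod 11); 10·10 ≡ 1, so inverse 10.
N/13 = 3080; 3080 ≡ 12 (mod 13); 12·12 ≡ 1, so inverse 12.
N/5 = 8008; 8008 ≡ 3 (mod 5); 3·2 ≡ 1, so inverse 2.
N/7 = 5720; 5720 ≡ 1 (mod 7), inverse 1.
x ≡ 4·5005·5 + 7·3640·10 + 10·3080·12 + 0·8008·2 + 4·5720·1 = 747380.
747380 mod 40040 = 26660.

26660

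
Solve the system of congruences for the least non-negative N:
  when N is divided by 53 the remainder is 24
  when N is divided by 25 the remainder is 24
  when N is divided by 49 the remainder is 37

41099

From N ≡ 24 (mod 53) write N = 24 + 53t. Substituting into N ≡ 24 (mod 25) gives 53t ≡ 0 (mod 25), and since 3⁻¹ ≡ 17 (mod 25), t ≡ 0. Hence N ≡ 24 + 53·0 = 24 (mod 1325).
From N ≡ 24 (mod 1325) write N = 24 + 1325t. Substituting into N ≡ 37 (mod 49) gives 1325t ≡ 13 (mod 49), and since 2⁻¹ ≡ 25 (mod 49), t ≡ 31. Hence N ≡ 24 + 1325·31 = 41099 (mod 64925).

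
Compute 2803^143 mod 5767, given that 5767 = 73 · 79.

Mod 73: 2803 ≡ 29; by Fermat, exponent reduces to 143 mod 72 = 71; 29^71 ≡ 68 (mod 73).
Mod 79: 2803 ≡ 38; by Fermat, exponent reduces to 143 mod 78 = 65; 38^65 ≡ 1 (mod 79).
Combine by CRT: x ≡ 68 (mod 73), x ≡ 1 (mod 79) ⇒ x ≡ 5689 (mod 5767).

5689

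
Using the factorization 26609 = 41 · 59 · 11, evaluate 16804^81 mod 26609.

14549

Mod 41: 16804 ≡ 35; by Fermat, exponent reduces to 81 mod 40 = 1; 35^1 ≡ 35 (mod 41).
Mod 59: 16804 ≡ 48; by Fermat, exponent reduces to 81 mod 58 = 23; 48^23 ≡ 35 (mod 59).
Mod 11: 16804 ≡ 7; by Fermat, exponent reduces to 81 mod 10 = 1; 7^1 ≡ 7 (mod 11).
Combine by CRT: x ≡ 35 (mod 41), x ≡ 35 (mod 59), x ≡ 7 (mod 11) ⇒ x ≡ 14549 (mod 26609).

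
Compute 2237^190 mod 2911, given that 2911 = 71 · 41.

616

Mod 71: 2237 ≡ 36; by Fermat, exponent reduces to 190 mod 70 = 50; 36^50 ≡ 48 (mod 71).
Mod 41: 2237 ≡ 23; by Fermat, exponent reduces to 190 mod 40 = 30; 23^30 ≡ 1 (mod 41).
Combine by CRT: x ≡ 48 (mod 71), x ≡ 1 (mod 41) ⇒ x ≡ 616 (mod 2911).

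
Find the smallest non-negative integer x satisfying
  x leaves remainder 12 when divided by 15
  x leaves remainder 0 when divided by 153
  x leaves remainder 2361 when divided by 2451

323442

gcd(15, 153) = 3 and 3 | (0 − 12), so the pair is consistent; merging gives x ≡ 612 (mod 765), where 765 = lcm(15, 153).
gcd(765, 2451) = 3 and 3 | (2361 − 612), so the pair is consistent; merging gives x ≡ 323442 (mod 625005), where 625005 = lcm(765, 2451).
The solution is unique modulo lcm(15, 153, 2451) = 625005.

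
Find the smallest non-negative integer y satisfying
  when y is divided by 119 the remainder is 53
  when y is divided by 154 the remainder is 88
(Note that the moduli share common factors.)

2552

gcd(119, 154) = 7 and 7 | (88 − 53), so the pair is consistent; merging gives y ≡ 2552 (mod 2618), where 2618 = lcm(119, 154).
The solution is unique modulo lcm(119, 154) = 2618.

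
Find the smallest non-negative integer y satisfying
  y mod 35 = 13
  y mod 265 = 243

1833

Combine the congruences pairwise.
gcd(35, 265) = 5 and 5 | (243 − 13), so the pair is consistent; merging gives y ≡ 1833 (mod 1855), where 1855 = lcm(35, 265).
The solution is unique modulo lcm(35, 265) = 1855.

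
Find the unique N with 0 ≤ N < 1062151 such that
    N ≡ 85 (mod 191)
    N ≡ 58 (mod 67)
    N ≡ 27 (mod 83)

From N ≡ 85 (mod 191) write N = 85 + 191t. Substituting into N ≡ 58 (mod 67) gives 191t ≡ 40 (mod 67), and since 57⁻¹ ≡ 20 (mod 67), t ≡ 63. Hence N ≡ 85 + 191·63 = 12118 (mod 12797).
From N ≡ 12118 (mod 12797) write N = 12118 + 12797t. Substituting into N ≡ 27 (mod 83) gives 12797t ≡ 27 (mod 83), and since 15⁻¹ ≡ 72 (mod 83), t ≡ 35. Hence N ≡ 12118 + 12797·35 = 460013 (mod 1062151).

460013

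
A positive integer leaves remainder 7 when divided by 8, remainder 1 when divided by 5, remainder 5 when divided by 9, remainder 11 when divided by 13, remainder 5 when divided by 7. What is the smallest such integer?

3911

Combine the congruences pairwise.
From a ≡ 7 (mod 8) write a = 7 + 8t. Substituting into a ≡ 1 (mod 5) gives 8t ≡ 4 (mod 5), and since 3⁻¹ ≡ 2 (mod 5), t ≡ 3. Hence a ≡ 7 + 8·3 = 31 (mod 40).
From a ≡ 31 (mod 40) write a = 31 + 40t. Substituting into a ≡ 5 (mod 9) gives 40t ≡ 1 (mod 9), and since 4⁻¹ ≡ 7 (mod 9), t ≡ 7. Hence a ≡ 31 + 40·7 = 311 (mod 360).
From a ≡ 311 (mod 360) write a = 311 + 360t. Substituting into a ≡ 11 (mod 13) gives 360t ≡ 12 (mod 13), and since 9⁻¹ ≡ 3 (mod 13), t ≡ 10. Hence a ≡ 311 + 360·10 = 3911 (mod 4680).
From a ≡ 3911 (mod 4680) write a = 3911 + 4680t. Substituting into a ≡ 5 (mod 7) gives 4680t ≡ 0 (mod 7), and since 4⁻¹ ≡ 2 (mod 7), t ≡ 0. Hence a ≡ 3911 + 4680·0 = 3911 (mod 32760).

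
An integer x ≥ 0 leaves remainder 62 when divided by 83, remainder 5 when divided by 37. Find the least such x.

560

From x ≡ 62 (mod 83) write x = 62 + 83t. Substituting into x ≡ 5 (mod 37) gives 83t ≡ 17 (mod 37), and since 9⁻¹ ≡ 33 (mod 37), t ≡ 6. Hence x ≡ 62 + 83·6 = 560 (mod 3071).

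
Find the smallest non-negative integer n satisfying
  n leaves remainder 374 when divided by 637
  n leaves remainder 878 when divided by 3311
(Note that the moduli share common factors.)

Combine the congruences pairwise.
gcd(637, 3311) = 7 and 7 | (878 − 374), so the pair is consistent; merging gives n ≡ 288935 (mod 301301), where 301301 = lcm(637, 3311).
The solution is unique modulo lcm(637, 3311) = 301301.

288935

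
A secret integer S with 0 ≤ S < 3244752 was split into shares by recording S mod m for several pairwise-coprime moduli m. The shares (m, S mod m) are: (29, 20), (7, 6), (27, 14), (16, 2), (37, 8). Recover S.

The moduli are pairwise coprime; N = 29·7·27·16·37 = 3244752.
N/29 = 111888; 111888 ≡ 6 (mod 29); 6·5 ≡ 1, so inverse 5.
N/7 = 463536; 463536 ≡ 3 (mod 7); 3·5 ≡ 1, so inverse 5.
N/27 = 120176; 120176 ≡ 26 (mod 27); 26·26 ≡ 1, so inverse 26.
N/16 = 202797; 202797 ≡ 13 (mod 16); 13·5 ≡ 1, so inverse 5.
N/37 = 87696; 87696 ≡ 6 (mod 37); 6·31 ≡ 1, so inverse 31.
S ≡ 20·111888·5 + 6·463536·5 + 14·120176·26 + 2·202797·5 + 8·87696·31 = 92615522.
92615522 mod 3244752 = 1762466.

1762466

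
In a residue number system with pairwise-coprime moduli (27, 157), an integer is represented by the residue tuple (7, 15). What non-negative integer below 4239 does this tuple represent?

1114

From x ≡ 7 (mod 27) write x = 7 + 27t. Substituting into x ≡ 15 (mod 157) gives 27t ≡ 8 (mod 157), and since 27⁻¹ ≡ 64 (mod 157), t ≡ 41. Hence x ≡ 7 + 27·41 = 1114 (mod 4239).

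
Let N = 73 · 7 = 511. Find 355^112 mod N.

Mod 73: 355 ≡ 63; by Fermat, exponent reduces to 112 mod 72 = 40; 63^40 ≡ 1 (mod 73).
Mod 7: 355 ≡ 5; by Fermat, exponent reduces to 112 mod 6 = 4; 5^4 ≡ 2 (mod 7).
Combine by CRT: x ≡ 1 (mod 73), x ≡ 2 (mod 7) ⇒ x ≡ 366 (mod 511).

366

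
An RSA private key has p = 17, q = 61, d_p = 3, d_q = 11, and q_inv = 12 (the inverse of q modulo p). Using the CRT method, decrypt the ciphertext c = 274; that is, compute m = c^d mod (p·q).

603

m₁ = c^(d_p) mod p: c ≡ 2 (mod 17), and 2^3 mod 17 = 8.
m₂ = c^(d_q) mod q: c ≡ 30 (mod 61), and 30^11 mod 61 = 54.
h = q_inv·(m₁ − m₂) mod p = 12·(8 − 54) mod 17 = 9.
m = m₂ + h·q = 54 + 9·61 = 603.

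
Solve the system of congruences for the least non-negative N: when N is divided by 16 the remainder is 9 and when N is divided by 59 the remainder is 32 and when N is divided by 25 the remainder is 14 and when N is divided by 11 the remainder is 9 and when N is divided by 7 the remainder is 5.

The moduli are pairwise coprime; M = 16·59·25·11·7 = 1817200.
M/16 = 113575; 113575 ≡ 7 (mod 16); 7·7 ≡ 1, so inverse 7.
M/59 = 30800; 30800 ≡ 2 (mod 59); 2·30 ≡ 1, so inverse 30.
M/25 = 72688; 72688 ≡ 13 (mod 25); 13·2 ≡ 1, so inverse 2.
M/11 = 165200; 165200 ≡ 2 (mod 11); 2·6 ≡ 1, so inverse 6.
M/7 = 259600; 259600 ≡ 5 (mod 7); 5·3 ≡ 1, so inverse 3.
N ≡ 9·113575·7 + 32·30800·30 + 14·72688·2 + 9·165200·6 + 5·259600·3 = 51573289.
51573289 mod 1817200 = 691689.

691689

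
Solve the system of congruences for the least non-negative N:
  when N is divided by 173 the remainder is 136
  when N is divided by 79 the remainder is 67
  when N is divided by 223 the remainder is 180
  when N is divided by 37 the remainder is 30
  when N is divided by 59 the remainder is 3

3367389603

Combine the congruences pairwise.
From N ≡ 136 (mod 173) write N = 136 + 173t. Substituting into N ≡ 67 (mod 79) gives 173t ≡ 10 (mod 79), and since 15⁻¹ ≡ 58 (mod 79), t ≡ 27. Hence N ≡ 136 + 173·27 = 4807 (mod 13667).
From N ≡ 4807 (mod 13667) write N = 4807 + 13667t. Substituting into N ≡ 180 (mod 223) gives 13667t ≡ 56 (mod 223), and since 64⁻¹ ≡ 115 (mod 223), t ≡ 196. Hence N ≡ 4807 + 13667·196 = 2683539 (mod 3047741).
From N ≡ 2683539 (mod 3047741) write N = 2683539 + 3047741t. Substituting into N ≡ 30 (mod 37) gives 3047741t ≡ 27 (mod 37), and since 14⁻¹ ≡ 8 (mod 37), t ≡ 31. Hence N ≡ 2683539 + 3047741·31 = 97163510 (mod 112766417).
From N ≡ 97163510 (mod 112766417) write N = 97163510 + 112766417t. Substituting into N ≡ 3 (mod 59) gives 112766417t ≡ 53 (mod 59), and since 12⁻¹ ≡ 5 (mod 59), t ≡ 29. Hence N ≡ 97163510 + 112766417·29 = 3367389603 (mod 6653218603).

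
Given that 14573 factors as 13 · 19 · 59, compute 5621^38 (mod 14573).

Mod 13: 5621 ≡ 5; by Fermat, exponent reduces to 38 mod 12 = 2; 5^2 ≡ 12 (mod 13).
Mod 19: 5621 ≡ 16; by Fermat, exponent reduces to 38 mod 18 = 2; 16^2 ≡ 9 (mod 19).
Mod 59: 5621 ≡ 16; 16^38 ≡ 49 (mod 59).
Combine by CRT: x ≡ 12 (mod 13), x ≡ 9 (mod 19), x ≡ 49 (mod 59) ⇒ x ≡ 3353 (mod 14573).

3353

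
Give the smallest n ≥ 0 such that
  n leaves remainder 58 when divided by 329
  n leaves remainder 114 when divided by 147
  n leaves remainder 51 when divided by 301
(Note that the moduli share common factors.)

gcd(329, 147) = 7 and 7 | (114 − 58), so the pair is consistent; merging gives n ≡ 3348 (mod 6909), where 6909 = lcm(329, 147).
gcd(6909, 301) = 7 and 7 | (51 − 3348), so the pair is consistent; merging gives n ≡ 293526 (mod 297087), where 297087 = lcm(6909, 301).
The solution is unique modulo lcm(329, 147, 301) = 297087.

293526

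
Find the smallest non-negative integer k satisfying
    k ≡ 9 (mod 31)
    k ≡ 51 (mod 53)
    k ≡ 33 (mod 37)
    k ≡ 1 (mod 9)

373807

From k ≡ 9 (mod 31) write k = 9 + 31t. Substituting into k ≡ 51 (mod 53) gives 31t ≡ 42 (mod 53), and since 31⁻¹ ≡ 12 (mod 53), t ≡ 27. Hence k ≡ 9 + 31·27 = 846 (mod 1643).
From k ≡ 846 (mod 1643) write k = 846 + 1643t. Substituting into k ≡ 33 (mod 37) gives 1643t ≡ 1 (mod 37), and since 15⁻¹ ≡ 5 (mod 37), t ≡ 5. Hence k ≡ 846 + 1643·5 = 9061 (mod 60791).
From k ≡ 9061 (mod 60791) write k = 9061 + 60791t. Substituting into k ≡ 1 (mod 9) gives 60791t ≡ 3 (mod 9), and since 5⁻¹ ≡ 2 (mod 9), t ≡ 6. Hence k ≡ 9061 + 60791·6 = 373807 (mod 547119).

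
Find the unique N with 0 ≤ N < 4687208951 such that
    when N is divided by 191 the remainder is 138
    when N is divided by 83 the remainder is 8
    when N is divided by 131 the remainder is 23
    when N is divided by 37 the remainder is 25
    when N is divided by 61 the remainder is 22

433315535

From N ≡ 138 (mod 191) write N = 138 + 191t. Substituting into N ≡ 8 (mod 83) gives 191t ≡ 36 (mod 83), and since 25⁻¹ ≡ 10 (mod 83), t ≡ 28. Hence N ≡ 138 + 191·28 = 5486 (mod 15853).
From N ≡ 5486 (mod 15853) write N = 5486 + 15853t. Substituting into N ≡ 23 (mod 131) gives 15853t ≡ 39 (mod 131), and since 2⁻¹ ≡ 66 (mod 131), t ≡ 85. Hence N ≡ 5486 + 15853·85 = 1352991 (mod 2076743).
From N ≡ 1352991 (mod 2076743) write N = 1352991 + 2076743t. Substituting into N ≡ 25 (mod 37) gives 2076743t ≡ 13 (mod 37), and since 7⁻¹ ≡ 16 (mod 37), t ≡ 23. Hence N ≡ 1352991 + 2076743·23 = 49118080 (mod 76839491).
From N ≡ 49118080 (mod 76839491) write N = 49118080 + 76839491t. Substituting into N ≡ 22 (mod 61) gives 76839491t ≡ 57 (mod 61), and since 48⁻¹ ≡ 14 (mod 61), t ≡ 5. Hence N ≡ 49118080 + 76839491·5 = 433315535 (mod 4687208951).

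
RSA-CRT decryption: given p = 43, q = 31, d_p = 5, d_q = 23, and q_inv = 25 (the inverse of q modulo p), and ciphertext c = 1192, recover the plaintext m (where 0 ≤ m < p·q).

1041

m₁ = c^(d_p) mod p: c ≡ 31 (mod 43), and 31^5 mod 43 = 9.
m₂ = c^(d_q) mod q: c ≡ 14 (mod 31), and 14^23 mod 31 = 18.
h = q_inv·(m₁ − m₂) mod p = 25·(9 − 18) mod 43 = 33.
m = m₂ + h·q = 18 + 33·31 = 1041.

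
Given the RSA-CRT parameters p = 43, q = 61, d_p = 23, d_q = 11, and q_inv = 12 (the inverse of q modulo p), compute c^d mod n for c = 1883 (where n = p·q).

435

m₁ = c^(d_p) mod p: c ≡ 34 (mod 43), and 34^23 mod 43 = 5.
m₂ = c^(d_q) mod q: c ≡ 53 (mod 61), and 53^11 mod 61 = 8.
h = q_inv·(m₁ − m₂) mod p = 12·(5 − 8) mod 43 = 7.
m = m₂ + h·q = 8 + 7·61 = 435.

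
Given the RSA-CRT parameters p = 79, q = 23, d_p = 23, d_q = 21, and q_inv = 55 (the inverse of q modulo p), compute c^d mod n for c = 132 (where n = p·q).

m₁ = c^(d_p) mod p: c ≡ 53 (mod 79), and 53^23 mod 79 = 63.
m₂ = c^(d_q) mod q: c ≡ 17 (mod 23), and 17^21 mod 23 = 19.
h = q_inv·(m₁ − m₂) mod p = 55·(63 − 19) mod 79 = 50.
m = m₂ + h·q = 19 + 50·23 = 1169.

1169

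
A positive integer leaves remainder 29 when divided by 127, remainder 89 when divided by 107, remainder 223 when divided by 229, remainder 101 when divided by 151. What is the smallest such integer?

The moduli are pairwise coprime; M = 127·107·229·151 = 469894031.
M/127 = 3699953; 3699953 ≡ 62 (mod 127); 62·84 ≡ 1, so inverse 84.
M/107 = 4391533; 4391533 ≡ 39 (mod 107); 39·11 ≡ 1, so inverse 11.
M/229 = 2051939; 2051939 ≡ 99 (mod 229); 99·192 ≡ 1, so inverse 192.
M/151 = 3111881; 3111881 ≡ 73 (mod 151); 73·60 ≡ 1, so inverse 60.
n ≡ 29·3699953·84 + 89·4391533·11 + 223·2051939·192 + 101·3111881·60 = 120026215399.
120026215399 mod 469894031 = 203237494.

203237494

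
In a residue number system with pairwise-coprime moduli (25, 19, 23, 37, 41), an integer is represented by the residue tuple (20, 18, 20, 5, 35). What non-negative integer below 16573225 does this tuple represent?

The moduli are pairwise coprime; N = 25·19·23·37·41 = 16573225.
N/25 = 662929; 662929 ≡ 4 (mod 25); 4·19 ≡ 1, so inverse 19.
N/19 = 872275; 872275 ≡ 4 (mod 19); 4·5 ≡ 1, so inverse 5.
N/23 = 720575; 720575 ≡ 8 (mod 23); 8·3 ≡ 1, so inverse 3.
N/37 = 447925; 447925 ≡ 3 (mod 37); 3·25 ≡ 1, so inverse 25.
N/41 = 404225; 404225 ≡ 6 (mod 41); 6·7 ≡ 1, so inverse 7.
x ≡ 20·662929·19 + 18·872275·5 + 20·720575·3 + 5·447925·25 + 35·404225·7 = 528678020.
528678020 mod 16573225 = 14908045.

14908045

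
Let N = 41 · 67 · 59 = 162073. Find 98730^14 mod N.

Mod 41: 98730 ≡ 2; 2^14 ≡ 25 (mod 41).
Mod 67: 98730 ≡ 39; 39^14 ≡ 26 (mod 67).
Mod 59: 98730 ≡ 23; 23^14 ≡ 49 (mod 59).
Combine by CRT: x ≡ 25 (mod 41), x ≡ 26 (mod 67), x ≡ 49 (mod 59) ⇒ x ≡ 88667 (mod 162073).

88667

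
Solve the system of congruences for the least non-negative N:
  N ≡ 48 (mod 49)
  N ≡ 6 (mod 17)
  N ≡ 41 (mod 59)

The moduli are pairwise coprime; M = 49·17·59 = 49147.
M/49 = 1003; 1003 ≡ 23 (mod 49); 23·32 ≡ 1, so inverse 32.
M/17 = 2891; 2891 ≡ 1 (mod 17), inverse 1.
M/59 = 833; 833 ≡ 7 (mod 59); 7·17 ≡ 1, so inverse 17.
N ≡ 48·1003·32 + 6·2891·1 + 41·833·17 = 2138555.
2138555 mod 49147 = 25234.

25234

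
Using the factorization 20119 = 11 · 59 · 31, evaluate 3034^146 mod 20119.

Mod 11: 3034 ≡ 9; by Fermat, exponent reduces to 146 mod 10 = 6; 9^6 ≡ 9 (mod 11).
Mod 59: 3034 ≡ 25; by Fermat, exponent reduces to 146 mod 58 = 30; 25^30 ≡ 25 (mod 59).
Mod 31: 3034 ≡ 27; by Fermat, exponent reduces to 146 mod 30 = 26; 27^26 ≡ 4 (mod 31).
Combine by CRT: x ≡ 9 (mod 11), x ≡ 25 (mod 59), x ≡ 4 (mod 31) ⇒ x ≡ 438 (mod 20119).

438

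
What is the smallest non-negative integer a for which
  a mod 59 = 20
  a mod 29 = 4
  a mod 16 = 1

4209

The moduli are pairwise coprime; N = 59·29·16 = 27376.
N/59 = 464; 464 ≡ 51 (mod 59); 51·22 ≡ 1, so inverse 22.
N/29 = 944; 944 ≡ 16 (mod 29); 16·20 ≡ 1, so inverse 20.
N/16 = 1711; 1711 ≡ 15 (mod 16); 15·15 ≡ 1, so inverse 15.
a ≡ 20·464·22 + 4·944·20 + 1·1711·15 = 305345.
305345 mod 27376 = 4209.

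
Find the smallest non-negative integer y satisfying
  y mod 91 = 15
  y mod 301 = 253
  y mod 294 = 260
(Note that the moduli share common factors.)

152258

gcd(91, 301) = 7 and 7 | (253 − 15), so the pair is consistent; merging gives y ≡ 3564 (mod 3913), where 3913 = lcm(91, 301).
gcd(3913, 294) = 7 and 7 | (260 − 3564), so the pair is consistent; merging gives y ≡ 152258 (mod 164346), where 164346 = lcm(3913, 294).
The solution is unique modulo lcm(91, 301, 294) = 164346.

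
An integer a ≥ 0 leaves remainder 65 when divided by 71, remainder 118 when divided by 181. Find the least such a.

From a ≡ 65 (mod 71) write a = 65 + 71t. Substituting into a ≡ 118 (mod 181) gives 71t ≡ 53 (mod 181), and since 71⁻¹ ≡ 51 (mod 181), t ≡ 169. Hence a ≡ 65 + 71·169 = 12064 (mod 12851).

12064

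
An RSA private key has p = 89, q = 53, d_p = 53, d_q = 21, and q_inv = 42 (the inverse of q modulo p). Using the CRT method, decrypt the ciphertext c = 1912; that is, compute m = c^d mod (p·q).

2993

m₁ = c^(d_p) mod p: c ≡ 43 (mod 89), and 43^53 mod 89 = 56.
m₂ = c^(d_q) mod q: c ≡ 4 (mod 53), and 4^21 mod 53 = 25.
h = q_inv·(m₁ − m₂) mod p = 42·(56 − 25) mod 89 = 56.
m = m₂ + h·q = 25 + 56·53 = 2993.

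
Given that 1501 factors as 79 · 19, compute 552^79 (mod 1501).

552

Mod 79: 552 ≡ 78; by Fermat, exponent reduces to 79 mod 78 = 1; 78^1 ≡ 78 (mod 79).
Mod 19: 552 ≡ 1; by Fermat, exponent reduces to 79 mod 18 = 7; 1^7 ≡ 1 (mod 19).
Combine by CRT: x ≡ 78 (mod 79), x ≡ 1 (mod 19) ⇒ x ≡ 552 (mod 1501).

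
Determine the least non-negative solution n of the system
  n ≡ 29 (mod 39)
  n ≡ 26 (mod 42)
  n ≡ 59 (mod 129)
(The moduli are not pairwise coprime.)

2252

Combine the congruences pairwise.
gcd(39, 42) = 3 and 3 | (26 − 29), so the pair is consistent; merging gives n ≡ 68 (mod 546), where 546 = lcm(39, 42).
gcd(546, 129) = 3 and 3 | (59 − 68), so the pair is consistent; merging gives n ≡ 2252 (mod 23478), where 23478 = lcm(546, 129).
The solution is unique modulo lcm(39, 42, 129) = 23478.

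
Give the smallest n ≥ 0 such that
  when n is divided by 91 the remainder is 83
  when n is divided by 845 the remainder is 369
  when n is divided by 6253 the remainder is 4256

gcd(91, 845) = 13 and 13 | (369 − 83), so the pair is consistent; merging gives n ≡ 2904 (mod 5915), where 5915 = lcm(91, 845).
gcd(5915, 6253) = 169 and 169 | (4256 − 2904), so the pair is consistent; merging gives n ≡ 198099 (mod 218855), where 218855 = lcm(5915, 6253).
The solution is unique modulo lcm(91, 845, 6253) = 218855.

198099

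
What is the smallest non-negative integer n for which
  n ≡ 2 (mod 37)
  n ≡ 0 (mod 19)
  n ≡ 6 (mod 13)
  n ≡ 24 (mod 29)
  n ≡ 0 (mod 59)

From n ≡ 2 (mod 37) write n = 2 + 37t. Substituting into n ≡ 0 (mod 19) gives 37t ≡ 17 (mod 19), and since 18⁻¹ ≡ 18 (mod 19), t ≡ 2. Hence n ≡ 2 + 37·2 = 76 (mod 703).
From n ≡ 76 (mod 703) write n = 76 + 703t. Substituting into n ≡ 6 (mod 13) gives 703t ≡ 8 (mod 13), and since 1⁻¹ ≡ 1 (mod 13), t ≡ 8. Hence n ≡ 76 + 703·8 = 5700 (mod 9139).
From n ≡ 5700 (mod 9139) write n = 5700 + 9139t. Substituting into n ≡ 24 (mod 29) gives 9139t ≡ 8 (mod 29), and since 4⁻¹ ≡ 22 (mod 29), t ≡ 2. Hence n ≡ 5700 + 9139·2 = 23978 (mod 265031).
From n ≡ 23978 (mod 265031) write n = 23978 + 265031t. Substituting into n ≡ 0 (mod 59) gives 265031t ≡ 35 (mod 59), and since 3⁻¹ ≡ 20 (mod 59), t ≡ 51. Hence n ≡ 23978 + 265031·51 = 13540559 (mod 15636829).

13540559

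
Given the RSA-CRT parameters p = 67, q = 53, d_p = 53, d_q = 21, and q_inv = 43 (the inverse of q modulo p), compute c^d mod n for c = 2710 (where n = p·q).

2182

m₁ = c^(d_p) mod p: c ≡ 30 (mod 67), and 30^53 mod 67 = 38.
m₂ = c^(d_q) mod q: c ≡ 7 (mod 53), and 7^21 mod 53 = 9.
h = q_inv·(m₁ − m₂) mod p = 43·(38 − 9) mod 67 = 41.
m = m₂ + h·q = 9 + 41·53 = 2182.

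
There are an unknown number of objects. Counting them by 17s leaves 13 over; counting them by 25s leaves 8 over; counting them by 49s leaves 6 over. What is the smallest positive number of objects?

3583

The moduli are pairwise coprime; M = 17·25·49 = 20825.
M/17 = 1225; 1225 ≡ 1 (mod 17), inverse 1.
M/25 = 833; 833 ≡ 8 (mod 25); 8·22 ≡ 1, so inverse 22.
M/49 = 425; 425 ≡ 33 (mod 49); 33·3 ≡ 1, so inverse 3.
N ≡ 13·1225·1 + 8·833·22 + 6·425·3 = 170183.
170183 mod 20825 = 3583.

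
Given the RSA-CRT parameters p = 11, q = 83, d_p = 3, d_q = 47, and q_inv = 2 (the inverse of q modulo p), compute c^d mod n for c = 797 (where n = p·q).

m₁ = c^(d_p) mod p: c ≡ 5 (mod 11), and 5^3 mod 11 = 4.
m₂ = c^(d_q) mod q: c ≡ 50 (mod 83), and 50^47 mod 83 = 79.
h = q_inv·(m₁ − m₂) mod p = 2·(4 − 79) mod 11 = 4.
m = m₂ + h·q = 79 + 4·83 = 411.

411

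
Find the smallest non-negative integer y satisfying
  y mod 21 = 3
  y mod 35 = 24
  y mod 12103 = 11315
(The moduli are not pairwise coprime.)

gcd(21, 35) = 7 and 7 | (24 − 3), so the pair is consistent; merging gives y ≡ 24 (mod 105), where 105 = lcm(21, 35).
gcd(105, 12103) = 7 and 7 | (11315 − 24), so the pair is consistent; merging gives y ≡ 168654 (mod 181545), where 181545 = lcm(105, 12103).
The solution is unique modulo lcm(21, 35, 12103) = 181545.

168654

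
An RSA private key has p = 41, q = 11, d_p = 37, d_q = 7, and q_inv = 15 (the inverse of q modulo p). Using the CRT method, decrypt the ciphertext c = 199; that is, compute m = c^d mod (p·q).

m₁ = c^(d_p) mod p: c ≡ 35 (mod 41), and 35^37 mod 41 = 26.
m₂ = c^(d_q) mod q: c ≡ 1 (mod 11), and 1^7 mod 11 = 1.
h = q_inv·(m₁ − m₂) mod p = 15·(26 − 1) mod 41 = 6.
m = m₂ + h·q = 1 + 6·11 = 67.

67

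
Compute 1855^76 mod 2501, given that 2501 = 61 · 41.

Mod 61: 1855 ≡ 25; by Fermat, exponent reduces to 76 mod 60 = 16; 25^16 ≡ 25 (mod 61).
Mod 41: 1855 ≡ 10; by Fermat, exponent reduces to 76 mod 40 = 36; 10^36 ≡ 10 (mod 41).
Combine by CRT: x ≡ 25 (mod 61), x ≡ 10 (mod 41) ⇒ x ≡ 1855 (mod 2501).

1855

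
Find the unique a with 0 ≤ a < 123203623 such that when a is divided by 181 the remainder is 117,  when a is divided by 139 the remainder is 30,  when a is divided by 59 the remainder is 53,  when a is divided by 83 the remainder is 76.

From a ≡ 117 (mod 181) write a = 117 + 181t. Substituting into a ≡ 30 (mod 139) gives 181t ≡ 52 (mod 139), and since 42⁻¹ ≡ 96 (mod 139), t ≡ 127. Hence a ≡ 117 + 181·127 = 23104 (mod 25159).
From a ≡ 23104 (mod 25159) write a = 23104 + 25159t. Substituting into a ≡ 53 (mod 59) gives 25159t ≡ 18 (mod 59), and since 25⁻¹ ≡ 26 (mod 59), t ≡ 55. Hence a ≡ 23104 + 25159·55 = 1406849 (mod 1484381).
From a ≡ 1406849 (mod 1484381) write a = 1406849 + 1484381t. Substituting into a ≡ 76 (mod 83) gives 1484381t ≡ 77 (mod 83), and since 9⁻¹ ≡ 37 (mod 83), t ≡ 27. Hence a ≡ 1406849 + 1484381·27 = 41485136 (mod 123203623).

41485136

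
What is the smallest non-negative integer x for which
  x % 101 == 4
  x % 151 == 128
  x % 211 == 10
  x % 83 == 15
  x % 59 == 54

9652227715

Combine the congruences pairwise.
From x ≡ 4 (mod 101) write x = 4 + 101t. Substituting into x ≡ 128 (mod 151) gives 101t ≡ 124 (mod 151), and since 101⁻¹ ≡ 3 (mod 151), t ≡ 70. Hence x ≡ 4 + 101·70 = 7074 (mod 15251).
From x ≡ 7074 (mod 15251) write x = 7074 + 15251t. Substituting into x ≡ 10 (mod 211) gives 15251t ≡ 110 (mod 211), and since 59⁻¹ ≡ 93 (mod 211), t ≡ 102. Hence x ≡ 7074 + 15251·102 = 1562676 (mod 3217961).
From x ≡ 1562676 (mod 3217961) write x = 1562676 + 3217961t. Substituting into x ≡ 15 (mod 83) gives 3217961t ≡ 63 (mod 83), and since 51⁻¹ ≡ 70 (mod 83), t ≡ 11. Hence x ≡ 1562676 + 3217961·11 = 36960247 (mod 267090763).
From x ≡ 36960247 (mod 267090763) write x = 36960247 + 267090763t. Substituting into x ≡ 54 (mod 59) gives 267090763t ≡ 3 (mod 59), and since 5⁻¹ ≡ 12 (mod 59), t ≡ 36. Hence x ≡ 36960247 + 267090763·36 = 9652227715 (mod 15758355017).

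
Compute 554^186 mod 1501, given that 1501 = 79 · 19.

159

Mod 79: 554 ≡ 1; by Fermat, exponent reduces to 186 mod 78 = 30; 1^30 ≡ 1 (mod 79).
Mod 19: 554 ≡ 3; by Fermat, exponent reduces to 186 mod 18 = 6; 3^6 ≡ 7 (mod 19).
Combine by CRT: x ≡ 1 (mod 79), x ≡ 7 (mod 19) ⇒ x ≡ 159 (mod 1501).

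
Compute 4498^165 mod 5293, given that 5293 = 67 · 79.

Mod 67: 4498 ≡ 9; by Fermat, exponent reduces to 165 mod 66 = 33; 9^33 ≡ 1 (mod 67).
Mod 79: 4498 ≡ 74; by Fermat, exponent reduces to 165 mod 78 = 9; 74^9 ≡ 71 (mod 79).
Combine by CRT: x ≡ 1 (mod 67), x ≡ 71 (mod 79) ⇒ x ≡ 4021 (mod 5293).

4021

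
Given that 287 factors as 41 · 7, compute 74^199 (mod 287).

Mod 41: 74 ≡ 33; by Fermat, exponent reduces to 199 mod 40 = 39; 33^39 ≡ 5 (mod 41).
Mod 7: 74 ≡ 4; by Fermat, exponent reduces to 199 mod 6 = 1; 4^1 ≡ 4 (mod 7).
Combine by CRT: x ≡ 5 (mod 41), x ≡ 4 (mod 7) ⇒ x ≡ 46 (mod 287).

46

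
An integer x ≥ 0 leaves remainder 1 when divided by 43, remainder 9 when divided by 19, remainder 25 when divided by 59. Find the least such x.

6279

From x ≡ 1 (mod 43) write x = 1 + 43t. Substituting into x ≡ 9 (mod 19) gives 43t ≡ 8 (mod 19), and since 5⁻¹ ≡ 4 (mod 19), t ≡ 13. Hence x ≡ 1 + 43·13 = 560 (mod 817).
From x ≡ 560 (mod 817) write x = 560 + 817t. Substituting into x ≡ 25 (mod 59) gives 817t ≡ 55 (mod 59), and since 50⁻¹ ≡ 13 (mod 59), t ≡ 7. Hence x ≡ 560 + 817·7 = 6279 (mod 48203).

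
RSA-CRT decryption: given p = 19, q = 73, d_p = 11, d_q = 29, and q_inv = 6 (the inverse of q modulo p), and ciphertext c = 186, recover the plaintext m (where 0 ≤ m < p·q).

m₁ = c^(d_p) mod p: c ≡ 15 (mod 19), and 15^11 mod 19 = 3.
m₂ = c^(d_q) mod q: c ≡ 40 (mod 73), and 40^29 mod 73 = 59.
h = q_inv·(m₁ − m₂) mod p = 6·(3 − 59) mod 19 = 6.
m = m₂ + h·q = 59 + 6·73 = 497.

497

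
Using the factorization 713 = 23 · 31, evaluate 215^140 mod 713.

280

Mod 23: 215 ≡ 8; by Fermat, exponent reduces to 140 mod 22 = 8; 8^8 ≡ 4 (mod 23).
Mod 31: 215 ≡ 29; by Fermat, exponent reduces to 140 mod 30 = 20; 29^20 ≡ 1 (mod 31).
Combine by CRT: x ≡ 4 (mod 23), x ≡ 1 (mod 31) ⇒ x ≡ 280 (mod 713).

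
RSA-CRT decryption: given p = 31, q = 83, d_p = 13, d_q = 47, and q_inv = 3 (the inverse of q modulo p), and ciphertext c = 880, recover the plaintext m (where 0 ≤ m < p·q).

79

m₁ = c^(d_p) mod p: c ≡ 12 (mod 31), and 12^13 mod 31 = 17.
m₂ = c^(d_q) mod q: c ≡ 50 (mod 83), and 50^47 mod 83 = 79.
h = q_inv·(m₁ − m₂) mod p = 3·(17 − 79) mod 31 = 0.
m = m₂ + h·q = 79 + 0·83 = 79.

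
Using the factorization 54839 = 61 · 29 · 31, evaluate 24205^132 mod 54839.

Mod 61: 24205 ≡ 49; by Fermat, exponent reduces to 132 mod 60 = 12; 49^12 ≡ 58 (mod 61).
Mod 29: 24205 ≡ 19; by Fermat, exponent reduces to 132 mod 28 = 20; 19^20 ≡ 7 (mod 29).
Mod 31: 24205 ≡ 25; by Fermat, exponent reduces to 132 mod 30 = 12; 25^12 ≡ 1 (mod 31).
Combine by CRT: x ≡ 58 (mod 61), x ≡ 7 (mod 29), x ≡ 1 (mod 31) ⇒ x ≡ 43246 (mod 54839).

43246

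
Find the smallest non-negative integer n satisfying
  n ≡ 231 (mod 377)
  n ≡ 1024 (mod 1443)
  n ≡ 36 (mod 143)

gcd(377, 1443) = 13 and 13 | (1024 − 231), so the pair is consistent; merging gives n ≡ 26998 (mod 41847), where 41847 = lcm(377, 1443).
gcd(41847, 143) = 13 and 13 | (36 − 26998), so the pair is consistent; merging gives n ≡ 319927 (mod 460317), where 460317 = lcm(41847, 143).
The solution is unique modulo lcm(377, 1443, 143) = 460317.

319927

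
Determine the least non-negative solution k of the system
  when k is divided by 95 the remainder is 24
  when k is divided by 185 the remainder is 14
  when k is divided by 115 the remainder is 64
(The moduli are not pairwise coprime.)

34794

Combine the congruences pairwise.
gcd(95, 185) = 5 and 5 | (14 − 24), so the pair is consistent; merging gives k ≡ 3159 (mod 3515), where 3515 = lcm(95, 185).
gcd(3515, 115) = 5 and 5 | (64 − 3159), so the pair is consistent; merging gives k ≡ 34794 (mod 80845), where 80845 = lcm(3515, 115).
The solution is unique modulo lcm(95, 185, 115) = 80845.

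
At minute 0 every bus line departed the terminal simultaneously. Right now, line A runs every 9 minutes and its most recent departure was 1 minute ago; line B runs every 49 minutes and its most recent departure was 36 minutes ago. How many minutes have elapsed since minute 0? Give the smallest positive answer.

379

From t ≡ 1 (mod 9) write t = 1 + 9s. Substituting into t ≡ 36 (mod 49) gives 9s ≡ 35 (mod 49), and since 9⁻¹ ≡ 11 (mod 49), s ≡ 42. Hence t ≡ 1 + 9·42 = 379 (mod 441).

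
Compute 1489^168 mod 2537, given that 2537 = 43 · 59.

1420

Mod 43: 1489 ≡ 27; since 42 | 168, by Fermat 27^168 ≡ 1 (mod 43).
Mod 59: 1489 ≡ 14; by Fermat, exponent reduces to 168 mod 58 = 52; 14^52 ≡ 4 (mod 59).
Combine by CRT: x ≡ 1 (mod 43), x ≡ 4 (mod 59) ⇒ x ≡ 1420 (mod 2537).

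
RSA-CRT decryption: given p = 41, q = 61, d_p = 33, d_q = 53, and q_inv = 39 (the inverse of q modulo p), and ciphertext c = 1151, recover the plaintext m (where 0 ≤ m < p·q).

m₁ = c^(d_p) mod p: c ≡ 3 (mod 41), and 3^33 mod 41 = 3.
m₂ = c^(d_q) mod q: c ≡ 53 (mod 61), and 53^53 mod 61 = 24.
h = q_inv·(m₁ − m₂) mod p = 39·(3 − 24) mod 41 = 1.
m = m₂ + h·q = 24 + 1·61 = 85.

85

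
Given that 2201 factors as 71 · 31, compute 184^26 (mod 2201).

Mod 71: 184 ≡ 42; 42^26 ≡ 8 (mod 71).
Mod 31: 184 ≡ 29; 29^26 ≡ 2 (mod 31).
Combine by CRT: x ≡ 8 (mod 71), x ≡ 2 (mod 31) ⇒ x ≡ 1428 (mod 2201).

1428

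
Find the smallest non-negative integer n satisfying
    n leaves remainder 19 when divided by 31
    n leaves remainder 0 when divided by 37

1073

From n ≡ 19 (mod 31) write n = 19 + 31t. Substituting into n ≡ 0 (mod 37) gives 31t ≡ 18 (mod 37), and since 31⁻¹ ≡ 6 (mod 37), t ≡ 34. Hence n ≡ 19 + 31·34 = 1073 (mod 1147).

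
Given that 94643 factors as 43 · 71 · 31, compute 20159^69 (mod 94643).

85285

Mod 43: 20159 ≡ 35; by Fermat, exponent reduces to 69 mod 42 = 27; 35^27 ≡ 16 (mod 43).
Mod 71: 20159 ≡ 66; 66^69 ≡ 14 (mod 71).
Mod 31: 20159 ≡ 9; by Fermat, exponent reduces to 69 mod 30 = 9; 9^9 ≡ 4 (mod 31).
Combine by CRT: x ≡ 16 (mod 43), x ≡ 14 (mod 71), x ≡ 4 (mod 31) ⇒ x ≡ 85285 (mod 94643).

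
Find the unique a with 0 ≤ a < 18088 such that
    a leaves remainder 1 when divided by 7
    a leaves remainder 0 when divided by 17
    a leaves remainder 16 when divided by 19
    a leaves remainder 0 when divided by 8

Combine the congruences pairwise.
From a ≡ 1 (mod 7) write a = 1 + 7t. Substituting into a ≡ 0 (mod 17) gives 7t ≡ 16 (mod 17), and since 7⁻¹ ≡ 5 (mod 17), t ≡ 12. Hence a ≡ 1 + 7·12 = 85 (mod 119).
From a ≡ 85 (mod 119) write a = 85 + 119t. Substituting into a ≡ 16 (mod 19) gives 119t ≡ 7 (mod 19), and since 5⁻¹ ≡ 4 (mod 19), t ≡ 9. Hence a ≡ 85 + 119·9 = 1156 (mod 2261).
From a ≡ 1156 (mod 2261) write a = 1156 + 2261t. Substituting into a ≡ 0 (mod 8) gives 2261t ≡ 4 (mod 8), and since 5⁻¹ ≡ 5 (mod 8), t ≡ 4. Hence a ≡ 1156 + 2261·4 = 10200 (mod 18088).

10200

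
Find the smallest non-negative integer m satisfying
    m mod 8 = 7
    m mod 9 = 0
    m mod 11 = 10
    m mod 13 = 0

From m ≡ 7 (mod 8) write m = 7 + 8t. Substituting into m ≡ 0 (mod 9) gives 8t ≡ 2 (mod 9), and since 8⁻¹ ≡ 8 (mod 9), t ≡ 7. Hence m ≡ 7 + 8·7 = 63 (mod 72).
From m ≡ 63 (mod 72) write m = 63 + 72t. Substituting into m ≡ 10 (mod 11) gives 72t ≡ 2 (mod 11), and since 6⁻¹ ≡ 2 (mod 11), t ≡ 4. Hence m ≡ 63 + 72·4 = 351 (mod 792).
From m ≡ 351 (mod 792) write m = 351 + 792t. Substituting into m ≡ 0 (mod 13) gives 792t ≡ 0 (mod 13), and since 12⁻¹ ≡ 12 (mod 13), t ≡ 0. Hence m ≡ 351 + 792·0 = 351 (mod 10296).

351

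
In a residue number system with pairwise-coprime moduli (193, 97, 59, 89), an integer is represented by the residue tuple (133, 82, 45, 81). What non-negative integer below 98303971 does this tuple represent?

From x ≡ 133 (mod 193) write x = 133 + 193t. Substituting into x ≡ 82 (mod 97) gives 193t ≡ 46 (mod 97), and since 96⁻¹ ≡ 96 (mod 97), t ≡ 51. Hence x ≡ 133 + 193·51 = 9976 (mod 18721).
From x ≡ 9976 (mod 18721) write x = 9976 + 18721t. Substituting into x ≡ 45 (mod 59) gives 18721t ≡ 40 (mod 59), and since 18⁻¹ ≡ 23 (mod 59), t ≡ 35. Hence x ≡ 9976 + 18721·35 = 665211 (mod 1104539).
From x ≡ 665211 (mod 1104539) write x = 665211 + 1104539t. Substituting into x ≡ 81 (mod 89) gives 1104539t ≡ 56 (mod 89), and since 49⁻¹ ≡ 20 (mod 89), t ≡ 52. Hence x ≡ 665211 + 1104539·52 = 58101239 (mod 98303971).

58101239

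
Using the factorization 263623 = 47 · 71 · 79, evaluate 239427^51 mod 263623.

80246

Mod 47: 239427 ≡ 9; by Fermat, exponent reduces to 51 mod 46 = 5; 9^5 ≡ 17 (mod 47).
Mod 71: 239427 ≡ 15; 15^51 ≡ 16 (mod 71).
Mod 79: 239427 ≡ 57; 57^51 ≡ 61 (mod 79).
Combine by CRT: x ≡ 17 (mod 47), x ≡ 16 (mod 71), x ≡ 61 (mod 79) ⇒ x ≡ 80246 (mod 263623).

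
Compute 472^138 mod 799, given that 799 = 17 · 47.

Mod 17: 472 ≡ 13; by Fermat, exponent reduces to 138 mod 16 = 10; 13^10 ≡ 16 (mod 17).
Mod 47: 472 ≡ 2; since 46 | 138, by Fermat 2^138 ≡ 1 (mod 47).
Combine by CRT: x ≡ 16 (mod 17), x ≡ 1 (mod 47) ⇒ x ≡ 424 (mod 799).

424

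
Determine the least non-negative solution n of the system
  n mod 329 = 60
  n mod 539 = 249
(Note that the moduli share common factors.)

17497

gcd(329, 539) = 7 and 7 | (249 − 60), so the pair is consistent; merging gives n ≡ 17497 (mod 25333), where 25333 = lcm(329, 539).
The solution is unique modulo lcm(329, 539) = 25333.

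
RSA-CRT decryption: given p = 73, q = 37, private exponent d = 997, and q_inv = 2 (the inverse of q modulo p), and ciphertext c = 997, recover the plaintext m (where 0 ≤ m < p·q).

d_p = d mod (p−1) = 997 mod 72 = 61; d_q = d mod (q−1) = 25.
m₁ = c^(d_p) mod p: c ≡ 48 (mod 73), and 48^61 mod 73 = 6.
m₂ = c^(d_q) mod q: c ≡ 35 (mod 37), and 35^25 mod 37 = 17.
h = q_inv·(m₁ − m₂) mod p = 2·(6 − 17) mod 73 = 51.
m = m₂ + h·q = 17 + 51·37 = 1904.

1904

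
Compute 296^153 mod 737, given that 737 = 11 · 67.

109

Mod 11: 296 ≡ 10; by Fermat, exponent reduces to 153 mod 10 = 3; 10^3 ≡ 10 (mod 11).
Mod 67: 296 ≡ 28; by Fermat, exponent reduces to 153 mod 66 = 21; 28^21 ≡ 42 (mod 67).
Combine by CRT: x ≡ 10 (mod 11), x ≡ 42 (mod 67) ⇒ x ≡ 109 (mod 737).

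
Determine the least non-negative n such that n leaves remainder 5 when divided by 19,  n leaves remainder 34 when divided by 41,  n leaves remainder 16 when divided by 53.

25085

The moduli are pairwise coprime; M = 19·41·53 = 41287.
M/19 = 2173; 2173 ≡ 7 (mod 19); 7·11 ≡ 1, so inverse 11.
M/41 = 1007; 1007 ≡ 23 (mod 41); 23·25 ≡ 1, so inverse 25.
M/53 = 779; 779 ≡ 37 (mod 53); 37·43 ≡ 1, so inverse 43.
n ≡ 5·2173·11 + 34·1007·25 + 16·779·43 = 1511417.
1511417 mod 41287 = 25085.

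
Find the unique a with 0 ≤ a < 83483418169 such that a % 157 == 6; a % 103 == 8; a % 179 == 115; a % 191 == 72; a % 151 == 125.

9746381497

From a ≡ 6 (mod 157) write a = 6 + 157t. Substituting into a ≡ 8 (mod 103) gives 157t ≡ 2 (mod 103), and since 54⁻¹ ≡ 21 (mod 103), t ≡ 42. Hence a ≡ 6 + 157·42 = 6600 (mod 16171).
From a ≡ 6600 (mod 16171) write a = 6600 + 16171t. Substituting into a ≡ 115 (mod 179) gives 16171t ≡ 138 (mod 179), and since 61⁻¹ ≡ 135 (mod 179), t ≡ 14. Hence a ≡ 6600 + 16171·14 = 232994 (mod 2894609).
From a ≡ 232994 (mod 2894609) write a = 232994 + 2894609t. Substituting into a ≡ 72 (mod 191) gives 2894609t ≡ 98 (mod 191), and since 4⁻¹ ≡ 48 (mod 191), t ≡ 120. Hence a ≡ 232994 + 2894609·120 = 347586074 (mod 552870319).
From a ≡ 347586074 (mod 552870319) write a = 347586074 + 552870319t. Substituting into a ≡ 125 (mod 151) gives 552870319t ≡ 45 (mod 151), and since 127⁻¹ ≡ 44 (mod 151), t ≡ 17. Hence a ≡ 347586074 + 552870319·17 = 9746381497 (mod 83483418169).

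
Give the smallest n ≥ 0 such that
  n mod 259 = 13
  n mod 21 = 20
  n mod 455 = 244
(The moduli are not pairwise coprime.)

Combine the congruences pairwise.
gcd(259, 21) = 7 and 7 | (20 − 13), so the pair is consistent; merging gives n ≡ 272 (mod 777), where 777 = lcm(259, 21).
gcd(777, 455) = 7 and 7 | (244 − 272), so the pair is consistent; merging gives n ≡ 24359 (mod 50505), where 50505 = lcm(777, 455).
The solution is unique modulo lcm(259, 21, 455) = 50505.

24359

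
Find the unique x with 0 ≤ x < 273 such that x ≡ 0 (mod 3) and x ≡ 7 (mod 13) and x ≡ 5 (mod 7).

33

The moduli are pairwise coprime; N = 3·13·7 = 273.
N/3 = 91; 91 ≡ 1 (mod 3), inverse 1.
N/13 = 21; 21 ≡ 8 (mod 13); 8·5 ≡ 1, so inverse 5.
N/7 = 39; 39 ≡ 4 (mod 7); 4·2 ≡ 1, so inverse 2.
x ≡ 0·91·1 + 7·21·5 + 5·39·2 = 1125.
1125 mod 273 = 33.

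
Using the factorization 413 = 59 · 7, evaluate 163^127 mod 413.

Mod 59: 163 ≡ 45; by Fermat, exponent reduces to 127 mod 58 = 11; 45^11 ≡ 5 (mod 59).
Mod 7: 163 ≡ 2; by Fermat, exponent reduces to 127 mod 6 = 1; 2^1 ≡ 2 (mod 7).
Combine by CRT: x ≡ 5 (mod 59), x ≡ 2 (mod 7) ⇒ x ≡ 359 (mod 413).

359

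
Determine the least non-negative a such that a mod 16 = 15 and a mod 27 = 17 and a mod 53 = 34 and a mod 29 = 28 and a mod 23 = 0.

The moduli are pairwise coprime; N = 16·27·53·29·23 = 15271632.
N/16 = 954477; 954477 ≡ 13 (mod 16); 13·5 ≡ 1, so inverse 5.
N/27 = 565616; 565616 ≡ 20 (mod 27); 20·23 ≡ 1, so inverse 23.
N/53 = 288144; 288144 ≡ 36 (mod 53); 36·28 ≡ 1, so inverse 28.
N/29 = 526608; 526608 ≡ 26 (mod 29); 26·19 ≡ 1, so inverse 19.
N/23 = 663984; 663984 ≡ 20 (mod 23); 20·15 ≡ 1, so inverse 15.
a ≡ 15·954477·5 + 17·565616·23 + 34·288144·28 + 28·526608·19 + 0·663984·15 = 847210175.
847210175 mod 15271632 = 7270415.

7270415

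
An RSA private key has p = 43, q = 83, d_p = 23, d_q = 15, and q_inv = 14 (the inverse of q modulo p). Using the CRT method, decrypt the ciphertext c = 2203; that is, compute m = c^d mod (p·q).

960

m₁ = c^(d_p) mod p: c ≡ 10 (mod 43), and 10^23 mod 43 = 14.
m₂ = c^(d_q) mod q: c ≡ 45 (mod 83), and 45^15 mod 83 = 47.
h = q_inv·(m₁ − m₂) mod p = 14·(14 − 47) mod 43 = 11.
m = m₂ + h·q = 47 + 11·83 = 960.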